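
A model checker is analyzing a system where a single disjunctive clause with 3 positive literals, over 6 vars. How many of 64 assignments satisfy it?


Step 1: Total=2^6=64
Step 2: Unsat when all 3 false: 2^3=8
Step 3: Sat=64-8=56

56


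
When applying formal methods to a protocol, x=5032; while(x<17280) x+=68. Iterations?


Step 1: x goes from 5032 toward 17280 by 68; the body runs while x<17280, so iterations = ceil((bound-start)/step)
Step 2: Distance=12248
Step 3: ceil(12248/68)=181

181


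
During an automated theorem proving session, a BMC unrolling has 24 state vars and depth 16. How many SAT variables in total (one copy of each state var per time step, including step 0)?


BMC unrolls to depth k, creating one copy of each state var for steps 0..k.
Step count = 16 + 1 = 17 (steps 0 through 16)
Vars per step = 24
Total = 24 * 17 = 408

408


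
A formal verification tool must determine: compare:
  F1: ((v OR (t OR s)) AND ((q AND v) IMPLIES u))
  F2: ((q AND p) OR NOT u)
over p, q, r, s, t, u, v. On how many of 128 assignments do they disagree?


F1 = ((v OR (t OR s)) AND ((q AND v) IMPLIES u))
F2 = ((q AND p) OR NOT u)
Evaluate both on each of 128 rows (bits = p,q,r,s,t,u,v):
  row 0 [0000000]: F1=0 F2=1 (differ) -> 1
  row 1 [0000001]: F1=1 F2=1 -> 0
  row 2 [0000010]: F1=0 F2=0 -> 0
  row 3 [0000011]: F1=1 F2=0 (differ) -> 1
  row 4 [0000100]: F1=1 F2=1 -> 0
  (every remaining row is evaluated the same way; all 128 results are listed next)
Full result column, 8 rows per line (p,q,r,s fixed per line; t,u,v runs 000..111 left to right):
  rows 0-7 [p,q,r,s=0000]: 10010011  (ones: 4)
  rows 8-15 [p,q,r,s=0001]: 00110011  (ones: 4)
  rows 16-23 [p,q,r,s=0010]: 10010011  (ones: 4)
  rows 24-31 [p,q,r,s=0011]: 00110011  (ones: 4)
  rows 32-39 [p,q,r,s=0100]: 11010111  (ones: 6)
  rows 40-47 [p,q,r,s=0101]: 01110111  (ones: 6)
  rows 48-55 [p,q,r,s=0110]: 11010111  (ones: 6)
  rows 56-63 [p,q,r,s=0111]: 01110111  (ones: 6)
  rows 64-71 [p,q,r,s=1000]: 10010011  (ones: 4)
  rows 72-79 [p,q,r,s=1001]: 00110011  (ones: 4)
  rows 80-87 [p,q,r,s=1010]: 10010011  (ones: 4)
  rows 88-95 [p,q,r,s=1011]: 00110011  (ones: 4)
  rows 96-103 [p,q,r,s=1100]: 11100100  (ones: 4)
  rows 104-111 [p,q,r,s=1101]: 01000100  (ones: 2)
  rows 112-119 [p,q,r,s=1110]: 11100100  (ones: 4)
  rows 120-127 [p,q,r,s=1111]: 01000100  (ones: 2)
Disagreements = 4+4+4+4+6+6+6+6+4+4+4+4+4+2+4+2 = 68

68


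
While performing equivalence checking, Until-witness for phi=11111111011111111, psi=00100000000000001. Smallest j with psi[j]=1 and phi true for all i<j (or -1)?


(phi U psi) at 0: need smallest j with psi[j]=1 and phi[i]=1 for all i in [0,j).
Scan from step 0:
  step 0: phi=1, psi=0 -> continue
  step 1: phi=1, psi=0 -> continue
  step 2: psi=1 and phi held for [0,2) -> witness found
Witness step = 2

2


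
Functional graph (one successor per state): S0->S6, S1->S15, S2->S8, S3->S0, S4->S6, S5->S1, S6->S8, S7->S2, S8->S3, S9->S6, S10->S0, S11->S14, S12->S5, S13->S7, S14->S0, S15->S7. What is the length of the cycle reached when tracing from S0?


Trace from S0 until a state repeats:
  S0 -> S6 -> S8 -> S3 -> S0
S0 first seen at step 0, revisited at step 4.
Cycle length = 4 - 0 = 4

4


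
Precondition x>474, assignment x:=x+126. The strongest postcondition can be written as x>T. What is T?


Formula: sp(P, x:=E) = exists old_x. (x = E[old_x/x]) AND P[old_x/x] (old_x is the value of x before the assignment; eliminate old_x by solving x = E[old_x/x] for old_x)
Step 1: Precondition P: x>474, i.e. old_x > 474
Step 2: Assignment gives x = old_x + 126, so old_x = x - 126
Step 3: Substitute into P: x - 126 > 474
Step 4: Simplify: x > 474+126 = 600

600


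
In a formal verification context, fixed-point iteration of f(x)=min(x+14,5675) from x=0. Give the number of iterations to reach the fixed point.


Step 1: x=0, cap=5675, increment=14
Step 2: x grows by 14 each step until capped at 5675; fixed point is x=5675
Step 3: iterations = ceil(5675/14) = 406

406


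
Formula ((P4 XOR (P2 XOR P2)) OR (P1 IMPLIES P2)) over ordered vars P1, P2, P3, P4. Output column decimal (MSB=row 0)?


Formula: ((P4 XOR (P2 XOR P2)) OR (P1 IMPLIES P2)) over P1, P2, P3, P4 (16 rows)
Evaluate each row (bits = P1,P2,P3,P4, MSB first):
  row 0 [0000]: ((0 XOR (0 XOR 0)) OR (0 IMPLIES 0)) -> 1
  row 1 [0001]: ((1 XOR (0 XOR 0)) OR (0 IMPLIES 0)) -> 1
  row 2 [0010]: ((0 XOR (0 XOR 0)) OR (0 IMPLIES 0)) -> 1
  row 3 [0011]: ((1 XOR (0 XOR 0)) OR (0 IMPLIES 0)) -> 1
  row 4 [0100]: ((0 XOR (1 XOR 1)) OR (0 IMPLIES 1)) -> 1
  row 5 [0101]: ((1 XOR (1 XOR 1)) OR (0 IMPLIES 1)) -> 1
  row 6 [0110]: ((0 XOR (1 XOR 1)) OR (0 IMPLIES 1)) -> 1
  row 7 [0111]: ((1 XOR (1 XOR 1)) OR (0 IMPLIES 1)) -> 1
  row 8 [1000]: ((0 XOR (0 XOR 0)) OR (1 IMPLIES 0)) -> 0
  row 9 [1001]: ((1 XOR (0 XOR 0)) OR (1 IMPLIES 0)) -> 1
  row 10 [1010]: ((0 XOR (0 XOR 0)) OR (1 IMPLIES 0)) -> 0
  row 11 [1011]: ((1 XOR (0 XOR 0)) OR (1 IMPLIES 0)) -> 1
  row 12 [1100]: ((0 XOR (1 XOR 1)) OR (1 IMPLIES 1)) -> 1
  row 13 [1101]: ((1 XOR (1 XOR 1)) OR (1 IMPLIES 1)) -> 1
  row 14 [1110]: ((0 XOR (1 XOR 1)) OR (1 IMPLIES 1)) -> 1
  row 15 [1111]: ((1 XOR (1 XOR 1)) OR (1 IMPLIES 1)) -> 1
Full result column, 4 rows per line (P1,P2 fixed per line; P3,P4 runs 00..11 left to right):
  rows 0-3 [P1,P2=00]: 1111  = hex F
  rows 4-7 [P1,P2=01]: 1111  = hex F
  rows 8-11 [P1,P2=10]: 0101  = hex 5
  rows 12-15 [P1,P2=11]: 1111  = hex F
Output column (row 0 .. row 15) = 1111111101011111
Output column grouped in 4s = 1111 1111 0101 1111 = 0xFF5F
Convert to decimal digit by digit (value = value*16 + digit):
  F -> 15
  15*16 + 15 (F) = 255
  255*16 + 5 = 4085
  4085*16 + 15 (F) = 65375
Decimal = 65375

65375


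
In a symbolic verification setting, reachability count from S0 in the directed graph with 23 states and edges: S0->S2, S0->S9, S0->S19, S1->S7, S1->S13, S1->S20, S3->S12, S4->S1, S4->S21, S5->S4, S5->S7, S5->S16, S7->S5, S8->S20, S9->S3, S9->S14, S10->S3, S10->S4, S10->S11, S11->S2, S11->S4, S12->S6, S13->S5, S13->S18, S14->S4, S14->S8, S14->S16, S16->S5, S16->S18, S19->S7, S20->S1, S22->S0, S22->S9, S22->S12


BFS from S0:
  layer 0: {S0}
  layer 1: {S2, S9, S19}
  layer 2: {S3, S7, S14}
  layer 3: {S4, S5, S8, S12, S16}
  layer 4: {S1, S6, S18, S20, S21}
  layer 5: {S13}
Reachable set: {S0, S1, S2, S3, S4, S5, S6, S7, S8, S9, S12, S13, S14, S16, S18, S19, S20, S21}
Count = 18

18


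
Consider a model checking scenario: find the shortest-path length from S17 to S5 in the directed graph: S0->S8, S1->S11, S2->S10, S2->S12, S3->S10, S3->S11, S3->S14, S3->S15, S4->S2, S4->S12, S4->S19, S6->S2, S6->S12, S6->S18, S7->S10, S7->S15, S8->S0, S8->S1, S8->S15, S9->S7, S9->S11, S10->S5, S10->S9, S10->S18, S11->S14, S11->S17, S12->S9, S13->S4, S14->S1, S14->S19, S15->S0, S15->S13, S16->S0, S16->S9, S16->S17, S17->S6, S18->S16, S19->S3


BFS layer-by-layer from S17:
  dist 0: {S17}
  dist 1: {S6}
  dist 2: {S2, S12, S18}
  dist 3: {S9, S10, S16}
  dist 4: {S0, S5, S7, S11}
  -> S5 reached at distance 4
Shortest path length = 4

4


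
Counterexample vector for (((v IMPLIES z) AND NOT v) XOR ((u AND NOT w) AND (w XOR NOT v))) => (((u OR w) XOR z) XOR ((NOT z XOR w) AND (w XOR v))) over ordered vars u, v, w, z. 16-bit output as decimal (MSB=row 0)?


F1 = (((v IMPLIES z) AND NOT v) XOR ((u AND NOT w) AND (w XOR NOT v)))
F2 = (((u OR w) XOR z) XOR ((NOT z XOR w) AND (w XOR v)))
Counterexample to F1=>F2 is where F1=1 and F2=0.
Evaluate each row (bits = u,v,w,z, MSB first):
  row 0 [0000]: F1=1 F2=0 -> F1&~F2 -> 1
  row 1 [0001]: F1=1 F2=1 -> F1&~F2 -> 0
  row 2 [0010]: F1=1 F2=1 -> F1&~F2 -> 0
  row 3 [0011]: F1=1 F2=1 -> F1&~F2 -> 0
  row 4 [0100]: F1=0 F2=1 -> F1&~F2 -> 0
  row 5 [0101]: F1=0 F2=1 -> F1&~F2 -> 0
  row 6 [0110]: F1=0 F2=1 -> F1&~F2 -> 0
  row 7 [0111]: F1=0 F2=0 -> F1&~F2 -> 0
  row 8 [1000]: F1=0 F2=1 -> F1&~F2 -> 0
  row 9 [1001]: F1=0 F2=0 -> F1&~F2 -> 0
  row 10 [1010]: F1=1 F2=1 -> F1&~F2 -> 0
  row 11 [1011]: F1=1 F2=1 -> F1&~F2 -> 0
  row 12 [1100]: F1=0 F2=0 -> F1&~F2 -> 0
  row 13 [1101]: F1=0 F2=0 -> F1&~F2 -> 0
  row 14 [1110]: F1=0 F2=1 -> F1&~F2 -> 0
  row 15 [1111]: F1=0 F2=0 -> F1&~F2 -> 0
Full result column, 4 rows per line (u,v fixed per line; w,z runs 00..11 left to right):
  rows 0-3 [u,v=00]: 1000  = hex 8
  rows 4-7 [u,v=01]: 0000  = hex 0
  rows 8-11 [u,v=10]: 0000  = hex 0
  rows 12-15 [u,v=11]: 0000  = hex 0
Counterexample vector (row 0 .. row 15) = 1000000000000000
Output column grouped in 4s = 1000 0000 0000 0000 = 0x8000
Convert to decimal digit by digit (value = value*16 + digit):
  8 -> 8
  8*16 + 0 = 128
  128*16 + 0 = 2048
  2048*16 + 0 = 32768
Decimal = 32768

32768


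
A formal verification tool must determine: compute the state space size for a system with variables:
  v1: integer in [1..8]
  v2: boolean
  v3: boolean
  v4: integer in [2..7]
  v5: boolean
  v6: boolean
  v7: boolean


State space = product of domain sizes of all variables.
Domain sizes:
  v1 (integer in [1..8]): 8
  v2 (boolean): 2
  v3 (boolean): 2
  v4 (integer in [2..7]): 6
  v5 (boolean): 2
  v6 (boolean): 2
  v7 (boolean): 2
Product = 8 * 2 * 2 * 6 * 2 * 2 * 2 = 1536

1536


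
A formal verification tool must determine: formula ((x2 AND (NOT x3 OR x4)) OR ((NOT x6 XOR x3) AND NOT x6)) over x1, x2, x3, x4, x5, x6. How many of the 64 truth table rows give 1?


Formula: ((x2 AND (NOT x3 OR x4)) OR ((NOT x6 XOR x3) AND NOT x6)) over 6 vars (64 rows)
Evaluate each row (x1, x2, x3, x4, x5, x6 as bits, MSB first):
  row 0 [000000]: ((0 AND (NOT 0 OR 0)) OR ((NOT 0 XOR 0) AND NOT 0)) -> 1
  row 1 [000001]: ((0 AND (NOT 0 OR 0)) OR ((NOT 1 XOR 0) AND NOT 1)) -> 0
  row 2 [000010]: ((0 AND (NOT 0 OR 0)) OR ((NOT 0 XOR 0) AND NOT 0)) -> 1
  row 3 [000011]: ((0 AND (NOT 0 OR 0)) OR ((NOT 1 XOR 0) AND NOT 1)) -> 0
  row 4 [000100]: ((0 AND (NOT 0 OR 1)) OR ((NOT 0 XOR 0) AND NOT 0)) -> 1
  (every remaining row is evaluated the same way; all 64 results are listed next)
Full result column, 8 rows per line (x1,x2,x3 fixed per line; x4,x5,x6 runs 000..111 left to right):
  rows 0-7 [x1,x2,x3=000]: 10101010  (ones: 4)
  rows 8-15 [x1,x2,x3=001]: 00000000  (ones: 0)
  rows 16-23 [x1,x2,x3=010]: 11111111  (ones: 8)
  rows 24-31 [x1,x2,x3=011]: 00001111  (ones: 4)
  rows 32-39 [x1,x2,x3=100]: 10101010  (ones: 4)
  rows 40-47 [x1,x2,x3=101]: 00000000  (ones: 0)
  rows 48-55 [x1,x2,x3=110]: 11111111  (ones: 8)
  rows 56-63 [x1,x2,x3=111]: 00001111  (ones: 4)
Count of 1-rows = 4+0+8+4+4+0+8+4 = 32

32


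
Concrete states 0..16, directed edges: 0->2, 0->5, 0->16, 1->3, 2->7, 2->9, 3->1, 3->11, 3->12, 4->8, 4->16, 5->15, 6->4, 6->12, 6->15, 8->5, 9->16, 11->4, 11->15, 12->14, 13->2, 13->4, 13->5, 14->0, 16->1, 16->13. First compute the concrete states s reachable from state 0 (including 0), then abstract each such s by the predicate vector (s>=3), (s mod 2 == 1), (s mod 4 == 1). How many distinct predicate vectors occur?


BFS from 0:
Concrete reachable: {0, 1, 2, 3, 4, 5, 7, 8, 9, 11, 12, 13, 14, 15, 16}
Abstract via predicates (s>=3), (s mod 2 == 1), (s mod 4 == 1):
  (0,0,0) <- {0, 2}
  (0,1,1) <- {1}
  (1,0,0) <- {4, 8, 12, 14, 16}
  (1,1,0) <- {3, 7, 11, 15}
  (1,1,1) <- {5, 9, 13}
Distinct abstract states = 5

5


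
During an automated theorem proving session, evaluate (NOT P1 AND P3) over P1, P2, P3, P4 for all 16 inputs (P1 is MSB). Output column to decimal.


Formula: (NOT P1 AND P3) over P1, P2, P3, P4 (16 rows)
Evaluate each row (bits = P1,P2,P3,P4, MSB first):
  row 0 [0000]: (NOT 0 AND 0) -> 0
  row 1 [0001]: (NOT 0 AND 0) -> 0
  row 2 [0010]: (NOT 0 AND 1) -> 1
  row 3 [0011]: (NOT 0 AND 1) -> 1
  row 4 [0100]: (NOT 0 AND 0) -> 0
  row 5 [0101]: (NOT 0 AND 0) -> 0
  row 6 [0110]: (NOT 0 AND 1) -> 1
  row 7 [0111]: (NOT 0 AND 1) -> 1
  row 8 [1000]: (NOT 1 AND 0) -> 0
  row 9 [1001]: (NOT 1 AND 0) -> 0
  row 10 [1010]: (NOT 1 AND 1) -> 0
  row 11 [1011]: (NOT 1 AND 1) -> 0
  row 12 [1100]: (NOT 1 AND 0) -> 0
  row 13 [1101]: (NOT 1 AND 0) -> 0
  row 14 [1110]: (NOT 1 AND 1) -> 0
  row 15 [1111]: (NOT 1 AND 1) -> 0
Full result column, 4 rows per line (P1,P2 fixed per line; P3,P4 runs 00..11 left to right):
  rows 0-3 [P1,P2=00]: 0011  = hex 3
  rows 4-7 [P1,P2=01]: 0011  = hex 3
  rows 8-11 [P1,P2=10]: 0000  = hex 0
  rows 12-15 [P1,P2=11]: 0000  = hex 0
Output column (row 0 .. row 15) = 0011001100000000
Output column grouped in 4s = 0011 0011 0000 0000 = 0x3300
Convert to decimal digit by digit (value = value*16 + digit):
  3 -> 3
  3*16 + 3 = 51
  51*16 + 0 = 816
  816*16 + 0 = 13056
Decimal = 13056

13056


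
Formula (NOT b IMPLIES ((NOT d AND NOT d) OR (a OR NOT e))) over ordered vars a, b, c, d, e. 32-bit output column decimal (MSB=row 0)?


Formula: (NOT b IMPLIES ((NOT d AND NOT d) OR (a OR NOT e))) over a, b, c, d, e (32 rows)
Evaluate each row (bits = a,b,c,d,e, MSB first):
  row 0 [00000]: (NOT 0 IMPLIES ((NOT 0 AND NOT 0) OR (0 OR NOT 0))) -> 1
  row 1 [00001]: (NOT 0 IMPLIES ((NOT 0 AND NOT 0) OR (0 OR NOT 1))) -> 1
  row 2 [00010]: (NOT 0 IMPLIES ((NOT 1 AND NOT 1) OR (0 OR NOT 0))) -> 1
  row 3 [00011]: (NOT 0 IMPLIES ((NOT 1 AND NOT 1) OR (0 OR NOT 1))) -> 0
  row 4 [00100]: (NOT 0 IMPLIES ((NOT 0 AND NOT 0) OR (0 OR NOT 0))) -> 1
  row 5 [00101]: (NOT 0 IMPLIES ((NOT 0 AND NOT 0) OR (0 OR NOT 1))) -> 1
  row 6 [00110]: (NOT 0 IMPLIES ((NOT 1 AND NOT 1) OR (0 OR NOT 0))) -> 1
  row 7 [00111]: (NOT 0 IMPLIES ((NOT 1 AND NOT 1) OR (0 OR NOT 1))) -> 0
  row 8 [01000]: (NOT 1 IMPLIES ((NOT 0 AND NOT 0) OR (0 OR NOT 0))) -> 1
  row 9 [01001]: (NOT 1 IMPLIES ((NOT 0 AND NOT 0) OR (0 OR NOT 1))) -> 1
  row 10 [01010]: (NOT 1 IMPLIES ((NOT 1 AND NOT 1) OR (0 OR NOT 0))) -> 1
  row 11 [01011]: (NOT 1 IMPLIES ((NOT 1 AND NOT 1) OR (0 OR NOT 1))) -> 1
  row 12 [01100]: (NOT 1 IMPLIES ((NOT 0 AND NOT 0) OR (0 OR NOT 0))) -> 1
  row 13 [01101]: (NOT 1 IMPLIES ((NOT 0 AND NOT 0) OR (0 OR NOT 1))) -> 1
  row 14 [01110]: (NOT 1 IMPLIES ((NOT 1 AND NOT 1) OR (0 OR NOT 0))) -> 1
  row 15 [01111]: (NOT 1 IMPLIES ((NOT 1 AND NOT 1) OR (0 OR NOT 1))) -> 1
  row 16 [10000]: (NOT 0 IMPLIES ((NOT 0 AND NOT 0) OR (1 OR NOT 0))) -> 1
  row 17 [10001]: (NOT 0 IMPLIES ((NOT 0 AND NOT 0) OR (1 OR NOT 1))) -> 1
  row 18 [10010]: (NOT 0 IMPLIES ((NOT 1 AND NOT 1) OR (1 OR NOT 0))) -> 1
  row 19 [10011]: (NOT 0 IMPLIES ((NOT 1 AND NOT 1) OR (1 OR NOT 1))) -> 1
  row 20 [10100]: (NOT 0 IMPLIES ((NOT 0 AND NOT 0) OR (1 OR NOT 0))) -> 1
  row 21 [10101]: (NOT 0 IMPLIES ((NOT 0 AND NOT 0) OR (1 OR NOT 1))) -> 1
  row 22 [10110]: (NOT 0 IMPLIES ((NOT 1 AND NOT 1) OR (1 OR NOT 0))) -> 1
  row 23 [10111]: (NOT 0 IMPLIES ((NOT 1 AND NOT 1) OR (1 OR NOT 1))) -> 1
  row 24 [11000]: (NOT 1 IMPLIES ((NOT 0 AND NOT 0) OR (1 OR NOT 0))) -> 1
  row 25 [11001]: (NOT 1 IMPLIES ((NOT 0 AND NOT 0) OR (1 OR NOT 1))) -> 1
  row 26 [11010]: (NOT 1 IMPLIES ((NOT 1 AND NOT 1) OR (1 OR NOT 0))) -> 1
  row 27 [11011]: (NOT 1 IMPLIES ((NOT 1 AND NOT 1) OR (1 OR NOT 1))) -> 1
  row 28 [11100]: (NOT 1 IMPLIES ((NOT 0 AND NOT 0) OR (1 OR NOT 0))) -> 1
  row 29 [11101]: (NOT 1 IMPLIES ((NOT 0 AND NOT 0) OR (1 OR NOT 1))) -> 1
  row 30 [11110]: (NOT 1 IMPLIES ((NOT 1 AND NOT 1) OR (1 OR NOT 0))) -> 1
  row 31 [11111]: (NOT 1 IMPLIES ((NOT 1 AND NOT 1) OR (1 OR NOT 1))) -> 1
Full result column, 4 rows per line (a,b,c fixed per line; d,e runs 00..11 left to right):
  rows 0-3 [a,b,c=000]: 1110  = hex E
  rows 4-7 [a,b,c=001]: 1110  = hex E
  rows 8-11 [a,b,c=010]: 1111  = hex F
  rows 12-15 [a,b,c=011]: 1111  = hex F
  rows 16-19 [a,b,c=100]: 1111  = hex F
  rows 20-23 [a,b,c=101]: 1111  = hex F
  rows 24-27 [a,b,c=110]: 1111  = hex F
  rows 28-31 [a,b,c=111]: 1111  = hex F
Output column (row 0 .. row 31) = 11101110111111111111111111111111
Output column grouped in 4s = 1110 1110 1111 1111 1111 1111 1111 1111 = 0xEEFFFFFF
Convert to decimal digit by digit (value = value*16 + digit):
  E -> 14
  14*16 + 14 (E) = 238
  238*16 + 15 (F) = 3823
  3823*16 + 15 (F) = 61183
  61183*16 + 15 (F) = 978943
  978943*16 + 15 (F) = 15663103
  15663103*16 + 15 (F) = 250609663
  250609663*16 + 15 (F) = 4009754623
Decimal = 4009754623

4009754623


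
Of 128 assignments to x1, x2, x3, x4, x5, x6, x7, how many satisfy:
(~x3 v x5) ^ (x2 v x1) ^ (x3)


CNF with 3 clauses over 7 vars (128 assignments).
An assignment satisfies CNF iff every clause has >=1 true literal.
Check each row (bits = x1,x2,x3,x4,x5,x6,x7; clause T/F shown):
  row 0 [0000000]: clauses=TFF -> 0
  row 1 [0000001]: clauses=TFF -> 0
  row 2 [0000010]: clauses=TFF -> 0
  row 3 [0000011]: clauses=TFF -> 0
  row 4 [0000100]: clauses=TFF -> 0
  (every remaining row is evaluated the same way; all 128 results are listed next)
Full result column, 8 rows per line (x1,x2,x3,x4 fixed per line; x5,x6,x7 runs 000..111 left to right):
  rows 0-7 [x1,x2,x3,x4=0000]: 00000000  (ones: 0)
  rows 8-15 [x1,x2,x3,x4=0001]: 00000000  (ones: 0)
  rows 16-23 [x1,x2,x3,x4=0010]: 00000000  (ones: 0)
  rows 24-31 [x1,x2,x3,x4=0011]: 00000000  (ones: 0)
  rows 32-39 [x1,x2,x3,x4=0100]: 00000000  (ones: 0)
  rows 40-47 [x1,x2,x3,x4=0101]: 00000000  (ones: 0)
  rows 48-55 [x1,x2,x3,x4=0110]: 00001111  (ones: 4)
  rows 56-63 [x1,x2,x3,x4=0111]: 00001111  (ones: 4)
  rows 64-71 [x1,x2,x3,x4=1000]: 00000000  (ones: 0)
  rows 72-79 [x1,x2,x3,x4=1001]: 00000000  (ones: 0)
  rows 80-87 [x1,x2,x3,x4=1010]: 00001111  (ones: 4)
  rows 88-95 [x1,x2,x3,x4=1011]: 00001111  (ones: 4)
  rows 96-103 [x1,x2,x3,x4=1100]: 00000000  (ones: 0)
  rows 104-111 [x1,x2,x3,x4=1101]: 00000000  (ones: 0)
  rows 112-119 [x1,x2,x3,x4=1110]: 00001111  (ones: 4)
  rows 120-127 [x1,x2,x3,x4=1111]: 00001111  (ones: 4)
Satisfying assignments = 0+0+0+0+0+0+4+4+0+0+4+4+0+0+4+4 = 24

24


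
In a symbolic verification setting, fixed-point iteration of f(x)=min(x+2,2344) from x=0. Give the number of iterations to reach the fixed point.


Step 1: x=0, cap=2344, increment=2
Step 2: x grows by 2 each step until capped at 2344; fixed point is x=2344
Step 3: iterations = ceil(2344/2) = 1172

1172


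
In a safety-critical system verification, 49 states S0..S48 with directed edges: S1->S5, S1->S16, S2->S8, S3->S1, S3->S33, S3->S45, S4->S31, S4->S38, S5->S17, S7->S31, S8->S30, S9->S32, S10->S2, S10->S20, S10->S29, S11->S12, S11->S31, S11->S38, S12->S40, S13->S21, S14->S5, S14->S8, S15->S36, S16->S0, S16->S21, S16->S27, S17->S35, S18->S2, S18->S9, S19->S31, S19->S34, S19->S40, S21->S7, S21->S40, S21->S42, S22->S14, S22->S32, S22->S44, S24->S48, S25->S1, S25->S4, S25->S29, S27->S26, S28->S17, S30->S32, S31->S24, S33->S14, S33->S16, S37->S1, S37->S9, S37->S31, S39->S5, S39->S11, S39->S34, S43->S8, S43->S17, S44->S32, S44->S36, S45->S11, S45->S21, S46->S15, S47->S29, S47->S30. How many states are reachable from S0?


BFS from S0:
  layer 0: {S0}
Reachable set: {S0}
Count = 1

1


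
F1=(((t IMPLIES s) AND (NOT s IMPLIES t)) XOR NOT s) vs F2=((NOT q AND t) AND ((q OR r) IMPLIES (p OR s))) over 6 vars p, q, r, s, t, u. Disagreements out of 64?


F1 = (((t IMPLIES s) AND (NOT s IMPLIES t)) XOR NOT s)
F2 = ((NOT q AND t) AND ((q OR r) IMPLIES (p OR s)))
Evaluate both on each of 64 rows (bits = p,q,r,s,t,u):
  row 0 [000000]: F1=1 F2=0 (differ) -> 1
  row 1 [000001]: F1=1 F2=0 (differ) -> 1
  row 2 [000010]: F1=1 F2=1 -> 0
  row 3 [000011]: F1=1 F2=1 -> 0
  row 4 [000100]: F1=1 F2=0 (differ) -> 1
  (every remaining row is evaluated the same way; all 64 results are listed next)
Full result column, 8 rows per line (p,q,r fixed per line; s,t,u runs 000..111 left to right):
  rows 0-7 [p,q,r=000]: 11001100  (ones: 4)
  rows 8-15 [p,q,r=001]: 11111100  (ones: 6)
  rows 16-23 [p,q,r=010]: 11111111  (ones: 8)
  rows 24-31 [p,q,r=011]: 11111111  (ones: 8)
  rows 32-39 [p,q,r=100]: 11001100  (ones: 4)
  rows 40-47 [p,q,r=101]: 11001100  (ones: 4)
  rows 48-55 [p,q,r=110]: 11111111  (ones: 8)
  rows 56-63 [p,q,r=111]: 11111111  (ones: 8)
Disagreements = 4+6+8+8+4+4+8+8 = 50

50


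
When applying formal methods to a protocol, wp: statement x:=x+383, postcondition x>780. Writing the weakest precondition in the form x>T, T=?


Formula: wp(x:=E, P) = P[E/x] (substitute E for x in postcondition)
Step 1: Postcondition: x>780
Step 2: Substitute x+383 for x: x+383>780
Step 3: Solve for x: x > 780-383 = 397

397


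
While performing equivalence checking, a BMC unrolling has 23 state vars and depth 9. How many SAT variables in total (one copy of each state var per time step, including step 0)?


BMC unrolls to depth k, creating one copy of each state var for steps 0..k.
Step count = 9 + 1 = 10 (steps 0 through 9)
Vars per step = 23
Total = 23 * 10 = 230

230


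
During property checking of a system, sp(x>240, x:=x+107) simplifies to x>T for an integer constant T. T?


Formula: sp(P, x:=E) = exists old_x. (x = E[old_x/x]) AND P[old_x/x] (old_x is the value of x before the assignment; eliminate old_x by solving x = E[old_x/x] for old_x)
Step 1: Precondition P: x>240, i.e. old_x > 240
Step 2: Assignment gives x = old_x + 107, so old_x = x - 107
Step 3: Substitute into P: x - 107 > 240
Step 4: Simplify: x > 240+107 = 347

347


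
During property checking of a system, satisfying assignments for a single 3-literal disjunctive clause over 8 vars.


Step 1: Total=2^8=256
Step 2: Unsat when all 3 false: 2^5=32
Step 3: Sat=256-32=224

224


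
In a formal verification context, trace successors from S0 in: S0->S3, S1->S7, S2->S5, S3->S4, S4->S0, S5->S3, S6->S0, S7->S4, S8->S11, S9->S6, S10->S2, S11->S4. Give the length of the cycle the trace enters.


Trace from S0 until a state repeats:
  S0 -> S3 -> S4 -> S0
S0 first seen at step 0, revisited at step 3.
Cycle length = 3 - 0 = 3

3


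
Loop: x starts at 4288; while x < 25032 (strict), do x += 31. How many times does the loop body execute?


Step 1: x goes from 4288 toward 25032 by 31; the body runs while x<25032, so iterations = ceil((bound-start)/step)
Step 2: Distance=20744
Step 3: ceil(20744/31)=670

670


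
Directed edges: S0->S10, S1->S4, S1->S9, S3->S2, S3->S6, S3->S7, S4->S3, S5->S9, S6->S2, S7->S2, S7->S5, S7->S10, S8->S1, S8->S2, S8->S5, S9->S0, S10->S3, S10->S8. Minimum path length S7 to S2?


BFS layer-by-layer from S7:
  dist 0: {S7}
  dist 1: {S2, S5, S10}
  -> S2 reached at distance 1
Shortest path length = 1

1


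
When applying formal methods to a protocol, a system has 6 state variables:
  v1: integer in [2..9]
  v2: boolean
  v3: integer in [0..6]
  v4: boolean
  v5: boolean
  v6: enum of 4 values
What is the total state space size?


State space = product of domain sizes of all variables.
Domain sizes:
  v1 (integer in [2..9]): 8
  v2 (boolean): 2
  v3 (integer in [0..6]): 7
  v4 (boolean): 2
  v5 (boolean): 2
  v6 (enum of 4 values): 4
Product = 8 * 2 * 7 * 2 * 2 * 4 = 1792

1792


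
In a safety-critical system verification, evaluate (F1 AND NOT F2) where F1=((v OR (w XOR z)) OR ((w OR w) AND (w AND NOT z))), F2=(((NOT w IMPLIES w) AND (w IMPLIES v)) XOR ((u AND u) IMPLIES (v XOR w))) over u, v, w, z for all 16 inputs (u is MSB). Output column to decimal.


F1 = ((v OR (w XOR z)) OR ((w OR w) AND (w AND NOT z)))
F2 = (((NOT w IMPLIES w) AND (w IMPLIES v)) XOR ((u AND u) IMPLIES (v XOR w)))
Counterexample to F1=>F2 is where F1=1 and F2=0.
Evaluate each row (bits = u,v,w,z, MSB first):
  row 0 [0000]: F1=0 F2=1 -> F1&~F2 -> 0
  row 1 [0001]: F1=1 F2=1 -> F1&~F2 -> 0
  row 2 [0010]: F1=1 F2=1 -> F1&~F2 -> 0
  row 3 [0011]: F1=0 F2=1 -> F1&~F2 -> 0
  row 4 [0100]: F1=1 F2=1 -> F1&~F2 -> 0
  row 5 [0101]: F1=1 F2=1 -> F1&~F2 -> 0
  row 6 [0110]: F1=1 F2=0 -> F1&~F2 -> 1
  row 7 [0111]: F1=1 F2=0 -> F1&~F2 -> 1
  row 8 [1000]: F1=0 F2=0 -> F1&~F2 -> 0
  row 9 [1001]: F1=1 F2=0 -> F1&~F2 -> 1
  row 10 [1010]: F1=1 F2=1 -> F1&~F2 -> 0
  row 11 [1011]: F1=0 F2=1 -> F1&~F2 -> 0
  row 12 [1100]: F1=1 F2=1 -> F1&~F2 -> 0
  row 13 [1101]: F1=1 F2=1 -> F1&~F2 -> 0
  row 14 [1110]: F1=1 F2=1 -> F1&~F2 -> 0
  row 15 [1111]: F1=1 F2=1 -> F1&~F2 -> 0
Full result column, 4 rows per line (u,v fixed per line; w,z runs 00..11 left to right):
  rows 0-3 [u,v=00]: 0000  = hex 0
  rows 4-7 [u,v=01]: 0011  = hex 3
  rows 8-11 [u,v=10]: 0100  = hex 4
  rows 12-15 [u,v=11]: 0000  = hex 0
Counterexample vector (row 0 .. row 15) = 0000001101000000
Output column grouped in 4s = 0000 0011 0100 0000 = 0x0340
Convert to decimal digit by digit (value = value*16 + digit):
  0 -> 0
  0*16 + 3 = 3
  3*16 + 4 = 52
  52*16 + 0 = 832
Decimal = 832

832


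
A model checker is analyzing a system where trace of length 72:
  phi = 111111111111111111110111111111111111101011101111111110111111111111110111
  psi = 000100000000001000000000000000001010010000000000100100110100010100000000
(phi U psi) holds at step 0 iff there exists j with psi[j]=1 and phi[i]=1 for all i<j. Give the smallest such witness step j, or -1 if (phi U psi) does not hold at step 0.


(phi U psi) at 0: need smallest j with psi[j]=1 and phi[i]=1 for all i in [0,j).
Scan from step 0:
  step 0: phi=1, psi=0 -> continue
  step 1: phi=1, psi=0 -> continue
  step 2: phi=1, psi=0 -> continue
  step 3: psi=1 and phi held for [0,3) -> witness found
Witness step = 3

3


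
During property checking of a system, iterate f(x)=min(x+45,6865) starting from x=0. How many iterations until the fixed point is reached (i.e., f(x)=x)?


Step 1: x=0, cap=6865, increment=45
Step 2: x grows by 45 each step until capped at 6865; fixed point is x=6865
Step 3: iterations = ceil(6865/45) = 153

153


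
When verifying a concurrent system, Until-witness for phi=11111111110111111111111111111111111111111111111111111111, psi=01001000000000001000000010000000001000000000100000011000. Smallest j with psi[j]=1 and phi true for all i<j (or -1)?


(phi U psi) at 0: need smallest j with psi[j]=1 and phi[i]=1 for all i in [0,j).
Scan from step 0:
  step 0: phi=1, psi=0 -> continue
  step 1: psi=1 and phi held for [0,1) -> witness found
Witness step = 1

1


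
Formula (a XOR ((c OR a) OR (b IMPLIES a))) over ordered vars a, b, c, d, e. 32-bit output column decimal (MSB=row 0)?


Formula: (a XOR ((c OR a) OR (b IMPLIES a))) over a, b, c, d, e (32 rows)
Evaluate each row (bits = a,b,c,d,e, MSB first):
  row 0 [00000]: (0 XOR ((0 OR 0) OR (0 IMPLIES 0))) -> 1
  row 1 [00001]: (0 XOR ((0 OR 0) OR (0 IMPLIES 0))) -> 1
  row 2 [00010]: (0 XOR ((0 OR 0) OR (0 IMPLIES 0))) -> 1
  row 3 [00011]: (0 XOR ((0 OR 0) OR (0 IMPLIES 0))) -> 1
  row 4 [00100]: (0 XOR ((1 OR 0) OR (0 IMPLIES 0))) -> 1
  row 5 [00101]: (0 XOR ((1 OR 0) OR (0 IMPLIES 0))) -> 1
  row 6 [00110]: (0 XOR ((1 OR 0) OR (0 IMPLIES 0))) -> 1
  row 7 [00111]: (0 XOR ((1 OR 0) OR (0 IMPLIES 0))) -> 1
  row 8 [01000]: (0 XOR ((0 OR 0) OR (1 IMPLIES 0))) -> 0
  row 9 [01001]: (0 XOR ((0 OR 0) OR (1 IMPLIES 0))) -> 0
  row 10 [01010]: (0 XOR ((0 OR 0) OR (1 IMPLIES 0))) -> 0
  row 11 [01011]: (0 XOR ((0 OR 0) OR (1 IMPLIES 0))) -> 0
  row 12 [01100]: (0 XOR ((1 OR 0) OR (1 IMPLIES 0))) -> 1
  row 13 [01101]: (0 XOR ((1 OR 0) OR (1 IMPLIES 0))) -> 1
  row 14 [01110]: (0 XOR ((1 OR 0) OR (1 IMPLIES 0))) -> 1
  row 15 [01111]: (0 XOR ((1 OR 0) OR (1 IMPLIES 0))) -> 1
  row 16 [10000]: (1 XOR ((0 OR 1) OR (0 IMPLIES 1))) -> 0
  row 17 [10001]: (1 XOR ((0 OR 1) OR (0 IMPLIES 1))) -> 0
  row 18 [10010]: (1 XOR ((0 OR 1) OR (0 IMPLIES 1))) -> 0
  row 19 [10011]: (1 XOR ((0 OR 1) OR (0 IMPLIES 1))) -> 0
  row 20 [10100]: (1 XOR ((1 OR 1) OR (0 IMPLIES 1))) -> 0
  row 21 [10101]: (1 XOR ((1 OR 1) OR (0 IMPLIES 1))) -> 0
  row 22 [10110]: (1 XOR ((1 OR 1) OR (0 IMPLIES 1))) -> 0
  row 23 [10111]: (1 XOR ((1 OR 1) OR (0 IMPLIES 1))) -> 0
  row 24 [11000]: (1 XOR ((0 OR 1) OR (1 IMPLIES 1))) -> 0
  row 25 [11001]: (1 XOR ((0 OR 1) OR (1 IMPLIES 1))) -> 0
  row 26 [11010]: (1 XOR ((0 OR 1) OR (1 IMPLIES 1))) -> 0
  row 27 [11011]: (1 XOR ((0 OR 1) OR (1 IMPLIES 1))) -> 0
  row 28 [11100]: (1 XOR ((1 OR 1) OR (1 IMPLIES 1))) -> 0
  row 29 [11101]: (1 XOR ((1 OR 1) OR (1 IMPLIES 1))) -> 0
  row 30 [11110]: (1 XOR ((1 OR 1) OR (1 IMPLIES 1))) -> 0
  row 31 [11111]: (1 XOR ((1 OR 1) OR (1 IMPLIES 1))) -> 0
Full result column, 4 rows per line (a,b,c fixed per line; d,e runs 00..11 left to right):
  rows 0-3 [a,b,c=000]: 1111  = hex F
  rows 4-7 [a,b,c=001]: 1111  = hex F
  rows 8-11 [a,b,c=010]: 0000  = hex 0
  rows 12-15 [a,b,c=011]: 1111  = hex F
  rows 16-19 [a,b,c=100]: 0000  = hex 0
  rows 20-23 [a,b,c=101]: 0000  = hex 0
  rows 24-27 [a,b,c=110]: 0000  = hex 0
  rows 28-31 [a,b,c=111]: 0000  = hex 0
Output column (row 0 .. row 31) = 11111111000011110000000000000000
Output column grouped in 4s = 1111 1111 0000 1111 0000 0000 0000 0000 = 0xFF0F0000
Convert to decimal digit by digit (value = value*16 + digit):
  F -> 15
  15*16 + 15 (F) = 255
  255*16 + 0 = 4080
  4080*16 + 15 (F) = 65295
  65295*16 + 0 = 1044720
  1044720*16 + 0 = 16715520
  16715520*16 + 0 = 267448320
  267448320*16 + 0 = 4279173120
Decimal = 4279173120

4279173120


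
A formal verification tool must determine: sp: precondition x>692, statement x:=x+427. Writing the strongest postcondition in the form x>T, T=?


Formula: sp(P, x:=E) = exists old_x. (x = E[old_x/x]) AND P[old_x/x] (old_x is the value of x before the assignment; eliminate old_x by solving x = E[old_x/x] for old_x)
Step 1: Precondition P: x>692, i.e. old_x > 692
Step 2: Assignment gives x = old_x + 427, so old_x = x - 427
Step 3: Substitute into P: x - 427 > 692
Step 4: Simplify: x > 692+427 = 1119

1119


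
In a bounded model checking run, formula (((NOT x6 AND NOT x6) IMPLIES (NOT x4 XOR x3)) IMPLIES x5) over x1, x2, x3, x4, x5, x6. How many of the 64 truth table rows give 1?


Formula: (((NOT x6 AND NOT x6) IMPLIES (NOT x4 XOR x3)) IMPLIES x5) over 6 vars (64 rows)
Evaluate each row (x1, x2, x3, x4, x5, x6 as bits, MSB first):
  row 0 [000000]: (((NOT 0 AND NOT 0) IMPLIES (NOT 0 XOR 0)) IMPLIES 0) -> 0
  row 1 [000001]: (((NOT 1 AND NOT 1) IMPLIES (NOT 0 XOR 0)) IMPLIES 0) -> 0
  row 2 [000010]: (((NOT 0 AND NOT 0) IMPLIES (NOT 0 XOR 0)) IMPLIES 1) -> 1
  row 3 [000011]: (((NOT 1 AND NOT 1) IMPLIES (NOT 0 XOR 0)) IMPLIES 1) -> 1
  row 4 [000100]: (((NOT 0 AND NOT 0) IMPLIES (NOT 1 XOR 0)) IMPLIES 0) -> 1
  (every remaining row is evaluated the same way; all 64 results are listed next)
Full result column, 8 rows per line (x1,x2,x3 fixed per line; x4,x5,x6 runs 000..111 left to right):
  rows 0-7 [x1,x2,x3=000]: 00111011  (ones: 5)
  rows 8-15 [x1,x2,x3=001]: 10110011  (ones: 5)
  rows 16-23 [x1,x2,x3=010]: 00111011  (ones: 5)
  rows 24-31 [x1,x2,x3=011]: 10110011  (ones: 5)
  rows 32-39 [x1,x2,x3=100]: 00111011  (ones: 5)
  rows 40-47 [x1,x2,x3=101]: 10110011  (ones: 5)
  rows 48-55 [x1,x2,x3=110]: 00111011  (ones: 5)
  rows 56-63 [x1,x2,x3=111]: 10110011  (ones: 5)
Count of 1-rows = 5+5+5+5+5+5+5+5 = 40

40


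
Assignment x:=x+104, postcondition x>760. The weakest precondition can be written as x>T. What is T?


Formula: wp(x:=E, P) = P[E/x] (substitute E for x in postcondition)
Step 1: Postcondition: x>760
Step 2: Substitute x+104 for x: x+104>760
Step 3: Solve for x: x > 760-104 = 656

656


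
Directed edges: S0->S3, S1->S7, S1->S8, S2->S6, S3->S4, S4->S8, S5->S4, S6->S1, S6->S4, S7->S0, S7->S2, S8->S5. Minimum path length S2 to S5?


BFS layer-by-layer from S2:
  dist 0: {S2}
  dist 1: {S6}
  dist 2: {S1, S4}
  dist 3: {S7, S8}
  dist 4: {S0, S5}
  -> S5 reached at distance 4
Shortest path length = 4

4


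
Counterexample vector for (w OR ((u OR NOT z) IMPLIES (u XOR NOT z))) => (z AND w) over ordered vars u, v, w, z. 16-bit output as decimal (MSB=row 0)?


F1 = (w OR ((u OR NOT z) IMPLIES (u XOR NOT z)))
F2 = (z AND w)
Counterexample to F1=>F2 is where F1=1 and F2=0.
Evaluate each row (bits = u,v,w,z, MSB first):
  row 0 [0000]: F1=1 F2=0 -> F1&~F2 -> 1
  row 1 [0001]: F1=1 F2=0 -> F1&~F2 -> 1
  row 2 [0010]: F1=1 F2=0 -> F1&~F2 -> 1
  row 3 [0011]: F1=1 F2=1 -> F1&~F2 -> 0
  row 4 [0100]: F1=1 F2=0 -> F1&~F2 -> 1
  row 5 [0101]: F1=1 F2=0 -> F1&~F2 -> 1
  row 6 [0110]: F1=1 F2=0 -> F1&~F2 -> 1
  row 7 [0111]: F1=1 F2=1 -> F1&~F2 -> 0
  row 8 [1000]: F1=0 F2=0 -> F1&~F2 -> 0
  row 9 [1001]: F1=1 F2=0 -> F1&~F2 -> 1
  row 10 [1010]: F1=1 F2=0 -> F1&~F2 -> 1
  row 11 [1011]: F1=1 F2=1 -> F1&~F2 -> 0
  row 12 [1100]: F1=0 F2=0 -> F1&~F2 -> 0
  row 13 [1101]: F1=1 F2=0 -> F1&~F2 -> 1
  row 14 [1110]: F1=1 F2=0 -> F1&~F2 -> 1
  row 15 [1111]: F1=1 F2=1 -> F1&~F2 -> 0
Full result column, 4 rows per line (u,v fixed per line; w,z runs 00..11 left to right):
  rows 0-3 [u,v=00]: 1110  = hex E
  rows 4-7 [u,v=01]: 1110  = hex E
  rows 8-11 [u,v=10]: 0110  = hex 6
  rows 12-15 [u,v=11]: 0110  = hex 6
Counterexample vector (row 0 .. row 15) = 1110111001100110
Output column grouped in 4s = 1110 1110 0110 0110 = 0xEE66
Convert to decimal digit by digit (value = value*16 + digit):
  E -> 14
  14*16 + 14 (E) = 238
  238*16 + 6 = 3814
  3814*16 + 6 = 61030
Decimal = 61030

61030


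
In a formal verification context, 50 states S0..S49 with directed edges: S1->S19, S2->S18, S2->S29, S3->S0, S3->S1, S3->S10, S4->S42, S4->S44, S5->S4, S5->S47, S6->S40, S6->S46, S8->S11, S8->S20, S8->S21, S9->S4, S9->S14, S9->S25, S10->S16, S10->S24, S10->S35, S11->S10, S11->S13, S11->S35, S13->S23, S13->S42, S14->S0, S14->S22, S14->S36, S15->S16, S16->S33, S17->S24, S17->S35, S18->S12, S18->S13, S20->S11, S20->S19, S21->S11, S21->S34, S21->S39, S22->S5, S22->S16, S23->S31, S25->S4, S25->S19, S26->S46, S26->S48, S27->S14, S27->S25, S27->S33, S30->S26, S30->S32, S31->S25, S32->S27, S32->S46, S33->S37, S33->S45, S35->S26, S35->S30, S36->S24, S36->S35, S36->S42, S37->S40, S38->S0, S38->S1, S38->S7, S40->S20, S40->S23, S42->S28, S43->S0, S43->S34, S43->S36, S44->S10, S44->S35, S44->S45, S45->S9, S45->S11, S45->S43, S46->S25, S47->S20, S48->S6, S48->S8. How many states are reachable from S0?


BFS from S0:
  layer 0: {S0}
Reachable set: {S0}
Count = 1

1


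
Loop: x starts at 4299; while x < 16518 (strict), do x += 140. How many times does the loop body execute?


Step 1: x goes from 4299 toward 16518 by 140; the body runs while x<16518, so iterations = ceil((bound-start)/step)
Step 2: Distance=12219
Step 3: ceil(12219/140)=88

88


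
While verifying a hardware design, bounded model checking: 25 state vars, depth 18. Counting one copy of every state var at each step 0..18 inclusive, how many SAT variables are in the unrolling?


BMC unrolls to depth k, creating one copy of each state var for steps 0..k.
Step count = 18 + 1 = 19 (steps 0 through 18)
Vars per step = 25
Total = 25 * 19 = 475

475


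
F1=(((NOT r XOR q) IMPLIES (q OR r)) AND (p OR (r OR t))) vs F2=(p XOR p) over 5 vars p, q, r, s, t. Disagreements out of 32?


F1 = (((NOT r XOR q) IMPLIES (q OR r)) AND (p OR (r OR t)))
F2 = (p XOR p)
Evaluate both on each of 32 rows (bits = p,q,r,s,t):
  row 0 [00000]: F1=0 F2=0 -> 0
  row 1 [00001]: F1=0 F2=0 -> 0
  row 2 [00010]: F1=0 F2=0 -> 0
  row 3 [00011]: F1=0 F2=0 -> 0
  row 4 [00100]: F1=1 F2=0 (differ) -> 1
  row 5 [00101]: F1=1 F2=0 (differ) -> 1
  row 6 [00110]: F1=1 F2=0 (differ) -> 1
  row 7 [00111]: F1=1 F2=0 (differ) -> 1
  row 8 [01000]: F1=0 F2=0 -> 0
  row 9 [01001]: F1=1 F2=0 (differ) -> 1
  row 10 [01010]: F1=0 F2=0 -> 0
  row 11 [01011]: F1=1 F2=0 (differ) -> 1
  row 12 [01100]: F1=1 F2=0 (differ) -> 1
  row 13 [01101]: F1=1 F2=0 (differ) -> 1
  row 14 [01110]: F1=1 F2=0 (differ) -> 1
  row 15 [01111]: F1=1 F2=0 (differ) -> 1
  row 16 [10000]: F1=0 F2=0 -> 0
  row 17 [10001]: F1=0 F2=0 -> 0
  row 18 [10010]: F1=0 F2=0 -> 0
  row 19 [10011]: F1=0 F2=0 -> 0
  row 20 [10100]: F1=1 F2=0 (differ) -> 1
  row 21 [10101]: F1=1 F2=0 (differ) -> 1
  row 22 [10110]: F1=1 F2=0 (differ) -> 1
  row 23 [10111]: F1=1 F2=0 (differ) -> 1
  row 24 [11000]: F1=1 F2=0 (differ) -> 1
  row 25 [11001]: F1=1 F2=0 (differ) -> 1
  row 26 [11010]: F1=1 F2=0 (differ) -> 1
  row 27 [11011]: F1=1 F2=0 (differ) -> 1
  row 28 [11100]: F1=1 F2=0 (differ) -> 1
  row 29 [11101]: F1=1 F2=0 (differ) -> 1
  row 30 [11110]: F1=1 F2=0 (differ) -> 1
  row 31 [11111]: F1=1 F2=0 (differ) -> 1
Full result column, 8 rows per line (p,q fixed per line; r,s,t runs 000..111 left to right):
  rows 0-7 [p,q=00]: 00001111  (ones: 4)
  rows 8-15 [p,q=01]: 01011111  (ones: 6)
  rows 16-23 [p,q=10]: 00001111  (ones: 4)
  rows 24-31 [p,q=11]: 11111111  (ones: 8)
Disagreements = 4+6+4+8 = 22

22


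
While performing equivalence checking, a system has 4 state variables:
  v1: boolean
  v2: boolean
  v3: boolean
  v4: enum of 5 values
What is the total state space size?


State space = product of domain sizes of all variables.
Domain sizes:
  v1 (boolean): 2
  v2 (boolean): 2
  v3 (boolean): 2
  v4 (enum of 5 values): 5
Product = 2 * 2 * 2 * 5 = 40

40


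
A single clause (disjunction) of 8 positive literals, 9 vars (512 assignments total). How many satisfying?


Step 1: Total=2^9=512
Step 2: Unsat when all 8 false: 2^1=2
Step 3: Sat=512-2=510

510


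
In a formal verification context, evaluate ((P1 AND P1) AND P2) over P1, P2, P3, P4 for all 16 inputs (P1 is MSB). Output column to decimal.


Formula: ((P1 AND P1) AND P2) over P1, P2, P3, P4 (16 rows)
Evaluate each row (bits = P1,P2,P3,P4, MSB first):
  row 0 [0000]: ((0 AND 0) AND 0) -> 0
  row 1 [0001]: ((0 AND 0) AND 0) -> 0
  row 2 [0010]: ((0 AND 0) AND 0) -> 0
  row 3 [0011]: ((0 AND 0) AND 0) -> 0
  row 4 [0100]: ((0 AND 0) AND 1) -> 0
  row 5 [0101]: ((0 AND 0) AND 1) -> 0
  row 6 [0110]: ((0 AND 0) AND 1) -> 0
  row 7 [0111]: ((0 AND 0) AND 1) -> 0
  row 8 [1000]: ((1 AND 1) AND 0) -> 0
  row 9 [1001]: ((1 AND 1) AND 0) -> 0
  row 10 [1010]: ((1 AND 1) AND 0) -> 0
  row 11 [1011]: ((1 AND 1) AND 0) -> 0
  row 12 [1100]: ((1 AND 1) AND 1) -> 1
  row 13 [1101]: ((1 AND 1) AND 1) -> 1
  row 14 [1110]: ((1 AND 1) AND 1) -> 1
  row 15 [1111]: ((1 AND 1) AND 1) -> 1
Full result column, 4 rows per line (P1,P2 fixed per line; P3,P4 runs 00..11 left to right):
  rows 0-3 [P1,P2=00]: 0000  = hex 0
  rows 4-7 [P1,P2=01]: 0000  = hex 0
  rows 8-11 [P1,P2=10]: 0000  = hex 0
  rows 12-15 [P1,P2=11]: 1111  = hex F
Output column (row 0 .. row 15) = 0000000000001111
Output column grouped in 4s = 0000 0000 0000 1111 = 0x000F
Convert to decimal digit by digit (value = value*16 + digit):
  0 -> 0
  0*16 + 0 = 0
  0*16 + 0 = 0
  0*16 + 15 (F) = 15
Decimal = 15

15


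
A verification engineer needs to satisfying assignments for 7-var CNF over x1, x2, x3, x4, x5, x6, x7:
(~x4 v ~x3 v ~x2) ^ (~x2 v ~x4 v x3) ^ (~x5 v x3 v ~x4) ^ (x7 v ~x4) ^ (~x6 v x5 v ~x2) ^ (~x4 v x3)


CNF with 6 clauses over 7 vars (128 assignments).
An assignment satisfies CNF iff every clause has >=1 true literal.
Check each row (bits = x1,x2,x3,x4,x5,x6,x7; clause T/F shown):
  row 0 [0000000]: clauses=TTTTTT -> 1
  row 1 [0000001]: clauses=TTTTTT -> 1
  row 2 [0000010]: clauses=TTTTTT -> 1
  row 3 [0000011]: clauses=TTTTTT -> 1
  row 4 [0000100]: clauses=TTTTTT -> 1
  (every remaining row is evaluated the same way; all 128 results are listed next)
Full result column, 8 rows per line (x1,x2,x3,x4 fixed per line; x5,x6,x7 runs 000..111 left to right):
  rows 0-7 [x1,x2,x3,x4=0000]: 11111111  (ones: 8)
  rows 8-15 [x1,x2,x3,x4=0001]: 00000000  (ones: 0)
  rows 16-23 [x1,x2,x3,x4=0010]: 11111111  (ones: 8)
  rows 24-31 [x1,x2,x3,x4=0011]: 01010101  (ones: 4)
  rows 32-39 [x1,x2,x3,x4=0100]: 11001111  (ones: 6)
  rows 40-47 [x1,x2,x3,x4=0101]: 00000000  (ones: 0)
  rows 48-55 [x1,x2,x3,x4=0110]: 11001111  (ones: 6)
  rows 56-63 [x1,x2,x3,x4=0111]: 00000000  (ones: 0)
  rows 64-71 [x1,x2,x3,x4=1000]: 11111111  (ones: 8)
  rows 72-79 [x1,x2,x3,x4=1001]: 00000000  (ones: 0)
  rows 80-87 [x1,x2,x3,x4=1010]: 11111111  (ones: 8)
  rows 88-95 [x1,x2,x3,x4=1011]: 01010101  (ones: 4)
  rows 96-103 [x1,x2,x3,x4=1100]: 11001111  (ones: 6)
  rows 104-111 [x1,x2,x3,x4=1101]: 00000000  (ones: 0)
  rows 112-119 [x1,x2,x3,x4=1110]: 11001111  (ones: 6)
  rows 120-127 [x1,x2,x3,x4=1111]: 00000000  (ones: 0)
Satisfying assignments = 8+0+8+4+6+0+6+0+8+0+8+4+6+0+6+0 = 64

64


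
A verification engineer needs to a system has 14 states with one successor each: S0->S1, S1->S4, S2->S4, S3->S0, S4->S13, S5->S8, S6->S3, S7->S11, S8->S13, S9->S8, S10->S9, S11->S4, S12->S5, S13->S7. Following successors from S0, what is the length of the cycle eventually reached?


Trace from S0 until a state repeats:
  S0 -> S1 -> S4 -> S13 -> S7 -> S11 -> S4
S4 first seen at step 2, revisited at step 6.
Cycle length = 6 - 2 = 4

4


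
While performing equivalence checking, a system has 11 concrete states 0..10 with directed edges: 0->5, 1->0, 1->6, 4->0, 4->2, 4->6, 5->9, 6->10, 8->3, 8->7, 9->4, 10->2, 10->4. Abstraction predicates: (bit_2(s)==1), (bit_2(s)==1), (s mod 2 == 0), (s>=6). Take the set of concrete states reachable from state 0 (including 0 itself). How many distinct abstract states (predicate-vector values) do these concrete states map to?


BFS from 0:
Concrete reachable: {0, 2, 4, 5, 6, 9, 10}
Abstract via predicates (bit_2(s)==1), (bit_2(s)==1), (s mod 2 == 0), (s>=6):
  (0,0,0,1) <- {9}
  (0,0,1,0) <- {0, 2}
  (0,0,1,1) <- {10}
  (1,1,0,0) <- {5}
  (1,1,1,0) <- {4}
  (1,1,1,1) <- {6}
Distinct abstract states = 6

6
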